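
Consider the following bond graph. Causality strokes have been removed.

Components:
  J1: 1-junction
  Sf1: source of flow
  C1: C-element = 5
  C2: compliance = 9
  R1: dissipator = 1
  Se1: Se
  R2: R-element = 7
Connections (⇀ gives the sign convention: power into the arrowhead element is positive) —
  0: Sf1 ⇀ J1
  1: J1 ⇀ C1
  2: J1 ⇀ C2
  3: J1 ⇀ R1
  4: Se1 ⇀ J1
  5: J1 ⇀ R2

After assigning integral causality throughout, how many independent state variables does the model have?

2  (C1, C2 all integral)

bond 0 →Sf1  (Sf1: flow source, stroke at near end)
bond 4 →J1  (Se1: effort source, stroke at far end)
bond 1 →J1  (1-jn J1 has f-setter on 0)
bond 2 →J1  (J1 flow already set via bond 0)
bond 3 →J1  (J1: bond 0 brought flow, rest push out)
bond 5 →J1  (common-f at J1 fixed by 0)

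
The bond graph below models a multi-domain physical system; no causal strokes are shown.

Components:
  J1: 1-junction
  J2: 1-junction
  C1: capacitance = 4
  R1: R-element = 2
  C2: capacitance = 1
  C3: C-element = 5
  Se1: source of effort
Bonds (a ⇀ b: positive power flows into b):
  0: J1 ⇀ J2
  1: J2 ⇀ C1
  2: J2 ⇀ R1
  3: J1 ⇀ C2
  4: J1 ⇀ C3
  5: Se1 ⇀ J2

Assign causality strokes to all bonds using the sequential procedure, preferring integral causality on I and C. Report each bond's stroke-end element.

bond 0 →J2
bond 1 →J2
bond 2 →R1
bond 3 →J1
bond 4 →J1
bond 5 →J2

b5 stroke→J2  (source Se1 imposes e)
b1 stroke→J2  (C1: C, integral causality)
b3 stroke→J1  (C2: C, integral causality)
b4 stroke→J1  (C3 integral (e out))
b0 stroke→J2  (closing 1-jn rule on J1)
b2 stroke→R1  (only one flow-in slot at J2)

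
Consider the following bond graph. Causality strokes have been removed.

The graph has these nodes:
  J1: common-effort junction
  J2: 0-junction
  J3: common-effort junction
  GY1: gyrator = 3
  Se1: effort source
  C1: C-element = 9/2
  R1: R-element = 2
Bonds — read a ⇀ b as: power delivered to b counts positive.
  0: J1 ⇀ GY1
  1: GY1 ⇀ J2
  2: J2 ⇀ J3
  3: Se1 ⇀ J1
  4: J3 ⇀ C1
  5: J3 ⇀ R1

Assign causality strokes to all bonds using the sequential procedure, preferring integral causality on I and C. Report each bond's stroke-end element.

b0 →GY1
b1 →GY1
b2 →J2
b3 →J1
b4 →J3
b5 →R1

#3 |J1  (Se1 (Se) sets effort on bond)
#0 |GY1  (J1: bond 3 brought effort, rest push out)
#1 |GY1  (GY1 both-in/both-out from 0)
#2 |J2  (J2 needs exactly one e-in)
#4 |J3  (C1 integral (e out))
#5 |R1  (J3 effort already set via bond 4)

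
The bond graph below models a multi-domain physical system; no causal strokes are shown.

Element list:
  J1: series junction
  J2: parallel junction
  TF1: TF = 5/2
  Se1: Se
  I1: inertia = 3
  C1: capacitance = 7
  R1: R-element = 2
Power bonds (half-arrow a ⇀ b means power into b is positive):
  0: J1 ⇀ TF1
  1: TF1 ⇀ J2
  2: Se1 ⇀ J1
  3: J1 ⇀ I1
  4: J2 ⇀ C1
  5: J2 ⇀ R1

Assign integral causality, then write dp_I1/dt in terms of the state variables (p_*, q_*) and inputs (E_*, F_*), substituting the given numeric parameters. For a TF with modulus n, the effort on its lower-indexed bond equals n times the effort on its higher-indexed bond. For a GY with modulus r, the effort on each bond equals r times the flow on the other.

dp_I1/dt = E_Se1 - 5*q_C1/14

β2 |J1  (Se1: effort source, stroke at far end)
β3 |I1  (I1 integral (f out))
β0 |J1  (common-f at J1 fixed by 3)
β1 |TF1  (through TF1, causality passes straight; one stroke at TF1)
β4 |J2  (C1 outputs effort q/C1)
β5 |R1  (J2: bond 4 brought effort, rest push out)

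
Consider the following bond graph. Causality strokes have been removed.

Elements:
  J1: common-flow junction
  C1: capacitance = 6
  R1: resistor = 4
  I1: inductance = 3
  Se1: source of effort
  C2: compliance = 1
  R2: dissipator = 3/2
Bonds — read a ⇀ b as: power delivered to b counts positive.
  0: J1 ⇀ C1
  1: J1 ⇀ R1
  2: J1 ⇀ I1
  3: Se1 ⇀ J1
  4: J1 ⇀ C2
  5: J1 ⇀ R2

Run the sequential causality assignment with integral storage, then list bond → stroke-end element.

b0 →J1
b1 →J1
b2 →I1
b3 →J1
b4 →J1
b5 →J1

bond 3 stroke at J1  (Se1 fixes effort; stroke away)
bond 0 stroke at J1  (C1: C, integral causality)
bond 2 stroke at I1  (I1: I, integral causality)
bond 1 stroke at J1  (common-f at J1 fixed by 2)
bond 4 stroke at J1  (1-jn J1 has f-setter on 2)
bond 5 stroke at J1  (1-jn J1 has f-setter on 2)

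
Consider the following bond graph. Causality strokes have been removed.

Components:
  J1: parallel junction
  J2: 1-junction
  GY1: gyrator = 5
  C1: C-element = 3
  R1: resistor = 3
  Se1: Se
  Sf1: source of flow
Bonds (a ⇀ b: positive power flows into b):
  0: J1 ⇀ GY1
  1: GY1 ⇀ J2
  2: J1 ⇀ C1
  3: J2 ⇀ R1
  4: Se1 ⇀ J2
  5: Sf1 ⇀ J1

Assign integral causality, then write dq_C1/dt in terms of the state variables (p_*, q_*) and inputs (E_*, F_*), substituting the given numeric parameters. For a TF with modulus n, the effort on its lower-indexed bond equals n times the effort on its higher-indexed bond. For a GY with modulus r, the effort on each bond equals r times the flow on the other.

b4 stroke at J2  (Se1 fixes effort; stroke away)
b5 stroke at Sf1  (Sf1: flow source, stroke at near end)
b2 stroke at J1  (prefer integral on C1)
b0 stroke at GY1  (J1 effort already set via bond 2)
b1 stroke at GY1  (through GY1, causality inverts; strokes same side of GY1)
b3 stroke at J2  (J2 flow already set via bond 1)

dq_C1/dt = E_Se1/5 + F_Sf1 - q_C1/25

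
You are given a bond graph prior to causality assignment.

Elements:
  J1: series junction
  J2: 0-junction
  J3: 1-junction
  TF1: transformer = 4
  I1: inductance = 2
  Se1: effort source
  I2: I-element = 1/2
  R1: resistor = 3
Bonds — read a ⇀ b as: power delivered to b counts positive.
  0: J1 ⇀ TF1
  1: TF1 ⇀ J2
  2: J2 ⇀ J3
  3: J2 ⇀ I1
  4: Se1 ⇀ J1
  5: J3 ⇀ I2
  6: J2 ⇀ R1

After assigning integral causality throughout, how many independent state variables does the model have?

#4 |J1  (source Se1 imposes e)
#0 |TF1  (only one flow-in slot at J1)
#1 |J2  (through TF1, causality passes straight; one stroke at TF1)
#2 |J3  (common-e at J2 fixed by 1)
#3 |I1  (common-e at J2 fixed by 1)
#6 |R1  (J2: bond 1 brought effort, rest push out)
#5 |I2  (J3 needs exactly one f-in)

2  (I1, I2 all integral)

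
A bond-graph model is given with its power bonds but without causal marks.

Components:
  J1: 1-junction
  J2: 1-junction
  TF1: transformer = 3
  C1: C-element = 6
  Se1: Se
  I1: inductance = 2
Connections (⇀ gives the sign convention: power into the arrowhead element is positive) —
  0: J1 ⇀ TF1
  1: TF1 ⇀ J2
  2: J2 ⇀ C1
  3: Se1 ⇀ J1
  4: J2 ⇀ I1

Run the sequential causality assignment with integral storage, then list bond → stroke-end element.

b0 stroke→TF1
b1 stroke→J2
b2 stroke→J2
b3 stroke→J1
b4 stroke→I1

b3 stroke at J1  (source Se1 imposes e)
b0 stroke at TF1  (J1: last free bond brings flow in)
b1 stroke at J2  (TF TF1: opposite of bond 0)
b2 stroke at J2  (C1: C, integral causality)
b4 stroke at I1  (closing 1-jn rule on J2)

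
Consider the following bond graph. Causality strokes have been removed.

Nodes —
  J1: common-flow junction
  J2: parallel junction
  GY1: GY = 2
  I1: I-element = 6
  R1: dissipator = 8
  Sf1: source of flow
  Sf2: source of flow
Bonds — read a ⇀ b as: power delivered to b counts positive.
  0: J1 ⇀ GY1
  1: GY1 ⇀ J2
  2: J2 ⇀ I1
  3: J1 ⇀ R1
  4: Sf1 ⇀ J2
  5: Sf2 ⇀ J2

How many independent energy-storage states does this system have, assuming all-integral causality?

1  (I1 all integral)

b4 stroke→Sf1  (Sf1: flow source, stroke at near end)
b5 stroke→Sf2  (Sf2: flow source, stroke at near end)
b2 stroke→I1  (I1: I, integral causality)
b1 stroke→J2  (only one effort-in slot at J2)
b0 stroke→J1  (GY1 both-in/both-out from 1)
b3 stroke→R1  (J1: last free bond brings flow in)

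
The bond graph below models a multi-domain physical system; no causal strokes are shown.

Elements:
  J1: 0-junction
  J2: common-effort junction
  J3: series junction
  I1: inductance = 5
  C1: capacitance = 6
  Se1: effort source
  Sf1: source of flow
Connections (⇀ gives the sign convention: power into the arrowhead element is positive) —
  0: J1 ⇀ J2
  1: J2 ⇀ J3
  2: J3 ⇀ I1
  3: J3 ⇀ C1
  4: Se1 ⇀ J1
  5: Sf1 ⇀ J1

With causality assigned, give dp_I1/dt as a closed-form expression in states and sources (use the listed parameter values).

#4 stroke→J1  (Se1: effort source, stroke at far end)
#5 stroke→Sf1  (Sf1 (Sf) sets flow on bond)
#0 stroke→J2  (common-e at J1 fixed by 4)
#1 stroke→J3  (J2: bond 0 brought effort, rest push out)
#2 stroke→I1  (I1 integral (f out))
#3 stroke→J3  (J3: bond 2 brought flow, rest push out)

dp_I1/dt = E_Se1 - q_C1/6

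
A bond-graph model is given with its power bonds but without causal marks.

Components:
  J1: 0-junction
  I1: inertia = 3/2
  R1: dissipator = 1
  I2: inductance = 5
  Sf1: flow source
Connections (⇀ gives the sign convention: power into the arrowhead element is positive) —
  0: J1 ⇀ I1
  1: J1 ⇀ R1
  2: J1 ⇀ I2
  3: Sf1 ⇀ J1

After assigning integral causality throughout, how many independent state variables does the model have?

bond 3 |Sf1  (Sf1 fixes flow; stroke at Sf1)
bond 0 |I1  (I1 integral (f out))
bond 2 |I2  (prefer integral on I2)
bond 1 |J1  (J1: last free bond brings effort in)

2  (I1, I2 all integral)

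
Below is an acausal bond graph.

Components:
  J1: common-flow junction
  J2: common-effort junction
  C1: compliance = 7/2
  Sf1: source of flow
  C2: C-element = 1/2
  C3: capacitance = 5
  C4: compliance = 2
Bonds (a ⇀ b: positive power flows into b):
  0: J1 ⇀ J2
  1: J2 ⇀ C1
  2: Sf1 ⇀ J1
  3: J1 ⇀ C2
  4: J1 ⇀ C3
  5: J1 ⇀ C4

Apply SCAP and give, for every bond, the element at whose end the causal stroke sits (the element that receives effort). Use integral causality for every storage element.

β2 stroke→Sf1  (source Sf1 imposes f)
β0 stroke→J1  (J1 flow already set via bond 2)
β3 stroke→J1  (1-jn J1 has f-setter on 2)
β4 stroke→J1  (J1: bond 2 brought flow, rest push out)
β5 stroke→J1  (J1: bond 2 brought flow, rest push out)
β1 stroke→J2  (only one effort-in slot at J2)

β0 →J1
β1 →J2
β2 →Sf1
β3 →J1
β4 →J1
β5 →J1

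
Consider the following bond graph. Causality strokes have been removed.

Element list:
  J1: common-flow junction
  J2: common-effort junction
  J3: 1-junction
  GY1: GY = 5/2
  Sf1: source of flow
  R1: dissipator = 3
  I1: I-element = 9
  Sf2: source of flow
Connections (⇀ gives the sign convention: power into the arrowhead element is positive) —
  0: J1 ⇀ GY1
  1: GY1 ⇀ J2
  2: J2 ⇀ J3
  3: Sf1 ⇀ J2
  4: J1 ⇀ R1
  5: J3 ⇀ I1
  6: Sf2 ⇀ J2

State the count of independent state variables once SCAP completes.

1  (I1 all integral)

b3 stroke→Sf1  (Sf1: flow source, stroke at near end)
b6 stroke→Sf2  (Sf2: flow source, stroke at near end)
b5 stroke→I1  (I1 integral (f out))
b2 stroke→J3  (1-jn J3 has f-setter on 5)
b1 stroke→J2  (only one effort-in slot at J2)
b0 stroke→J1  (GY1: gyrator matches bond 1)
b4 stroke→R1  (J1: last free bond brings flow in)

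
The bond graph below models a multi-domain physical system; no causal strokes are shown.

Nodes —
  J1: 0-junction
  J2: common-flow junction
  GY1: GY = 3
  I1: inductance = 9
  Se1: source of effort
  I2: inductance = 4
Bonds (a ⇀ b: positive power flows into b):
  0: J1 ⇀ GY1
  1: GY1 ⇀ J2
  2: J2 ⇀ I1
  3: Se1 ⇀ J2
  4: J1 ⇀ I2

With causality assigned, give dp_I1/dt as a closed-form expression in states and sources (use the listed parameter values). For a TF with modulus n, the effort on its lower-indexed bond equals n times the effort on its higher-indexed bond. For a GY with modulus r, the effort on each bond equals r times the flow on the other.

dp_I1/dt = E_Se1 - 3*p_I2/4

b3 stroke at J2  (Se1 (Se) sets effort on bond)
b2 stroke at I1  (I1 outputs flow p/I1)
b1 stroke at J2  (1-jn J2 has f-setter on 2)
b0 stroke at J1  (GY1 both-in/both-out from 1)
b4 stroke at I2  (0-jn J1 has e-setter on 0)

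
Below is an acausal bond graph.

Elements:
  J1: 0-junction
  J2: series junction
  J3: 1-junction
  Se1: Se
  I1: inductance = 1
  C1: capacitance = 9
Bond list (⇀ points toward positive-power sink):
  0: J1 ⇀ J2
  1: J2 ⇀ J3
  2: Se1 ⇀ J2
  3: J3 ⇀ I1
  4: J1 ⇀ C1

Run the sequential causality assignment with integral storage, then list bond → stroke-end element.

#0 stroke at J2
#1 stroke at J3
#2 stroke at J2
#3 stroke at I1
#4 stroke at J1

bond 2 →J2  (Se1 (Se) sets effort on bond)
bond 3 →I1  (prefer integral on I1)
bond 1 →J3  (common-f at J3 fixed by 3)
bond 0 →J2  (common-f at J2 fixed by 1)
bond 4 →J1  (J1 needs exactly one e-in)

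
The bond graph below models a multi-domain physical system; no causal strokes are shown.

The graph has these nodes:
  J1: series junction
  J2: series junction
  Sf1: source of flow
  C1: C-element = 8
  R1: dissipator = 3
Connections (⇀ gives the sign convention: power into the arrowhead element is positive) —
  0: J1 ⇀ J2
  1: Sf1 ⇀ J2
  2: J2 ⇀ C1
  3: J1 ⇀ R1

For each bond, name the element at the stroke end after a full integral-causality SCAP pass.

β0 |J2
β1 |Sf1
β2 |J2
β3 |J1

bond 1 →Sf1  (source Sf1 imposes f)
bond 0 →J2  (1-jn J2 has f-setter on 1)
bond 2 →J2  (J2 flow already set via bond 1)
bond 3 →J1  (1-jn J1 has f-setter on 0)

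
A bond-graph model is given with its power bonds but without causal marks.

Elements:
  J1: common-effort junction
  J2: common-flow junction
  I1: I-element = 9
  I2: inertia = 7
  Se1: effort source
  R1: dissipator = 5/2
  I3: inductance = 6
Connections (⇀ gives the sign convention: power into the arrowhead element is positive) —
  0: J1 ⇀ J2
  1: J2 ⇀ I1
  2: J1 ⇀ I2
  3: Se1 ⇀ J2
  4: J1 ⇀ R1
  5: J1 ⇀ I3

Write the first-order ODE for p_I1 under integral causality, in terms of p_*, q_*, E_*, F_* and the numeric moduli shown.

dp_I1/dt = E_Se1 - 5*p_I1/18 - 5*p_I2/14 - 5*p_I3/12

#3 stroke at J2  (Se1 fixes effort; stroke away)
#1 stroke at I1  (I1 integral (f out))
#0 stroke at J2  (J2 flow already set via bond 1)
#2 stroke at I2  (I2 outputs flow p/I2)
#5 stroke at I3  (I3: I, integral causality)
#4 stroke at J1  (closing 0-jn rule on J1)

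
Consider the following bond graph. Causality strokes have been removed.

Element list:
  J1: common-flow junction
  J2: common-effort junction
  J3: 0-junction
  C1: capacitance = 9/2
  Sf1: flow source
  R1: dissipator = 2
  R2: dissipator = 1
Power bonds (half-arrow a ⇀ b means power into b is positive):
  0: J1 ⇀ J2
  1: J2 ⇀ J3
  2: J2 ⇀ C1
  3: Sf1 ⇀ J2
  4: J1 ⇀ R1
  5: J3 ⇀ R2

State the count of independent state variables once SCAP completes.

1  (C1 all integral)

b3 →Sf1  (Sf1 (Sf) sets flow on bond)
b2 →J2  (C1: C, integral causality)
b0 →J1  (common-e at J2 fixed by 2)
b1 →J3  (0-jn J2 has e-setter on 2)
b5 →R2  (J3: bond 1 brought effort, rest push out)
b4 →R1  (closing 1-jn rule on J1)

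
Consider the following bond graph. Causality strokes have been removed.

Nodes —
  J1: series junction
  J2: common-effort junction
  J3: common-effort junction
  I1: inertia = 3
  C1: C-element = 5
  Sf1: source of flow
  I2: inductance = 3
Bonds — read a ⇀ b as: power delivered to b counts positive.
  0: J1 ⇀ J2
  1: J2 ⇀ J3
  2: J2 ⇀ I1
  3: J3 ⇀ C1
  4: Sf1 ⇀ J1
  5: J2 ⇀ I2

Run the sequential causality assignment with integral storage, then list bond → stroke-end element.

b4 |Sf1  (source Sf1 imposes f)
b0 |J1  (J1 flow already set via bond 4)
b2 |I1  (I1 outputs flow p/I1)
b3 |J3  (prefer integral on C1)
b1 |J2  (common-e at J3 fixed by 3)
b5 |I2  (J2: bond 1 brought effort, rest push out)

bond 0 →J1
bond 1 →J2
bond 2 →I1
bond 3 →J3
bond 4 →Sf1
bond 5 →I2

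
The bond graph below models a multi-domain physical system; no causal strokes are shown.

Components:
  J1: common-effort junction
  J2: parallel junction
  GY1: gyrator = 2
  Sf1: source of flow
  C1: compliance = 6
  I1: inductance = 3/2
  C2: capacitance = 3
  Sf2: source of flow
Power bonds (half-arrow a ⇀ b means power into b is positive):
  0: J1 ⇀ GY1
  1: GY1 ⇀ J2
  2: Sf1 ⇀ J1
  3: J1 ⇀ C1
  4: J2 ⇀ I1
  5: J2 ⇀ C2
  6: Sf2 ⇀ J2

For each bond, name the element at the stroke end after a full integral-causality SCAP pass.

β2 →Sf1  (Sf1 fixes flow; stroke at Sf1)
β6 →Sf2  (source Sf2 imposes f)
β3 →J1  (prefer integral on C1)
β0 →GY1  (J1 effort already set via bond 3)
β1 →GY1  (GY1 both-in/both-out from 0)
β4 →I1  (I1 integral (f out))
β5 →J2  (closing 0-jn rule on J2)

b0 →GY1
b1 →GY1
b2 →Sf1
b3 →J1
b4 →I1
b5 →J2
b6 →Sf2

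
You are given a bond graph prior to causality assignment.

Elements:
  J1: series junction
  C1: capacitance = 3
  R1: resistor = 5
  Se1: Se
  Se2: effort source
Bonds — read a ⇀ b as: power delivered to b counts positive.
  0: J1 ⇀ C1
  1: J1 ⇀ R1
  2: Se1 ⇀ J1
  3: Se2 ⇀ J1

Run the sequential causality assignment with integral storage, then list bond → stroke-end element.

bond 2 stroke→J1  (Se1 fixes effort; stroke away)
bond 3 stroke→J1  (Se2 fixes effort; stroke away)
bond 0 stroke→J1  (C1 outputs effort q/C1)
bond 1 stroke→R1  (J1: last free bond brings flow in)

b0 stroke→J1
b1 stroke→R1
b2 stroke→J1
b3 stroke→J1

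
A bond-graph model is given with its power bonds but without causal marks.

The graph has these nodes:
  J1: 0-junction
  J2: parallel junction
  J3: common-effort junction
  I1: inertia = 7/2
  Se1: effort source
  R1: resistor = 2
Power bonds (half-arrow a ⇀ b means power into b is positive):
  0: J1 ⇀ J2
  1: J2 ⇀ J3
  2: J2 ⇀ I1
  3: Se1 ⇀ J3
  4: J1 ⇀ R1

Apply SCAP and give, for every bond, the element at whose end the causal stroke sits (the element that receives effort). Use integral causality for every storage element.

bond 0 |J1
bond 1 |J2
bond 2 |I1
bond 3 |J3
bond 4 |R1

bond 3 →J3  (Se1 fixes effort; stroke away)
bond 1 →J2  (common-e at J3 fixed by 3)
bond 0 →J1  (J2 effort already set via bond 1)
bond 2 →I1  (common-e at J2 fixed by 1)
bond 4 →R1  (J1 effort already set via bond 0)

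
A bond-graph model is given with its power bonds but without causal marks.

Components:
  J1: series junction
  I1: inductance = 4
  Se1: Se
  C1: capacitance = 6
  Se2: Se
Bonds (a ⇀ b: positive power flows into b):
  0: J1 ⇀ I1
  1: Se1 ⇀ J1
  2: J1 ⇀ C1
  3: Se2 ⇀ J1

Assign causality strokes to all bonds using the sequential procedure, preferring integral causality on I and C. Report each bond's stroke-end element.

bond 1 stroke at J1  (Se1: effort source, stroke at far end)
bond 3 stroke at J1  (Se2: effort source, stroke at far end)
bond 0 stroke at I1  (I1 outputs flow p/I1)
bond 2 stroke at J1  (1-jn J1 has f-setter on 0)

#0 →I1
#1 →J1
#2 →J1
#3 →J1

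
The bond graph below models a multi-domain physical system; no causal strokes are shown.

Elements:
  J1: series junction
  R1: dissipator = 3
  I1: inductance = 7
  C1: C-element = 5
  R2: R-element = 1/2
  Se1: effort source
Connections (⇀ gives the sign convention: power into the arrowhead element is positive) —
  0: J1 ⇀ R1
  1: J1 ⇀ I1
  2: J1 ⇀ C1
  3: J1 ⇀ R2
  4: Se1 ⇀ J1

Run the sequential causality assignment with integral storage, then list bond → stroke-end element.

bond 4 →J1  (source Se1 imposes e)
bond 1 →I1  (prefer integral on I1)
bond 0 →J1  (common-f at J1 fixed by 1)
bond 2 →J1  (1-jn J1 has f-setter on 1)
bond 3 →J1  (J1: bond 1 brought flow, rest push out)

β0 stroke at J1
β1 stroke at I1
β2 stroke at J1
β3 stroke at J1
β4 stroke at J1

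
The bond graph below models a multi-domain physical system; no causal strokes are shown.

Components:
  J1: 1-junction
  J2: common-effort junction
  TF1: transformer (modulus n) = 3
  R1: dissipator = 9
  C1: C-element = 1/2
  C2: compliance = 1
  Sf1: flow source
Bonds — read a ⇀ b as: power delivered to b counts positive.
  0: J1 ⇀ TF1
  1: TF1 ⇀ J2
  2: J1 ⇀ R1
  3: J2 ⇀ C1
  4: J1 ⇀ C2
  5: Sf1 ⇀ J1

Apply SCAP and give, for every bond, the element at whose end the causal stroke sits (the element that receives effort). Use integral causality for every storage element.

b0 stroke→J1
b1 stroke→TF1
b2 stroke→J1
b3 stroke→J2
b4 stroke→J1
b5 stroke→Sf1

bond 5 →Sf1  (Sf1 fixes flow; stroke at Sf1)
bond 0 →J1  (J1 flow already set via bond 5)
bond 2 →J1  (1-jn J1 has f-setter on 5)
bond 4 →J1  (1-jn J1 has f-setter on 5)
bond 1 →TF1  (TF1: transformer flips bond 0)
bond 3 →J2  (J2 needs exactly one e-in)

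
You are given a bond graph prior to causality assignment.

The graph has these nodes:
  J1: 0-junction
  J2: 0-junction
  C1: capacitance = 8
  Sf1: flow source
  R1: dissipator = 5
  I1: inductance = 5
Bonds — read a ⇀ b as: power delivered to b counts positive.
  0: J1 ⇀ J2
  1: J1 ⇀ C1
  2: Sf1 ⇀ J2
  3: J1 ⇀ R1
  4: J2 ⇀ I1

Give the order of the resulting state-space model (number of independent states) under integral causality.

2  (C1, I1 all integral)

bond 2 stroke→Sf1  (Sf1 (Sf) sets flow on bond)
bond 1 stroke→J1  (C1 integral (e out))
bond 0 stroke→J2  (J1: bond 1 brought effort, rest push out)
bond 3 stroke→R1  (J1 effort already set via bond 1)
bond 4 stroke→I1  (0-jn J2 has e-setter on 0)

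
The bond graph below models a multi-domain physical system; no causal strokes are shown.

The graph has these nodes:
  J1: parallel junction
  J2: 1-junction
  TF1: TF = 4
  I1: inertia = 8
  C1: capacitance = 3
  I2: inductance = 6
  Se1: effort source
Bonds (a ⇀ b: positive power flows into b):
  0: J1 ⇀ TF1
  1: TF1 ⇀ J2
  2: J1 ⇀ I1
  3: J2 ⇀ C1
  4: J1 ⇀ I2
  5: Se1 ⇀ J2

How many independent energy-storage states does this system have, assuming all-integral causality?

β5 stroke at J2  (Se1 fixes effort; stroke away)
β2 stroke at I1  (I1 outputs flow p/I1)
β3 stroke at J2  (C1 integral (e out))
β1 stroke at TF1  (J2 needs exactly one f-in)
β0 stroke at J1  (through TF1, causality passes straight; one stroke at TF1)
β4 stroke at I2  (0-jn J1 has e-setter on 0)

3  (C1, I1, I2 all integral)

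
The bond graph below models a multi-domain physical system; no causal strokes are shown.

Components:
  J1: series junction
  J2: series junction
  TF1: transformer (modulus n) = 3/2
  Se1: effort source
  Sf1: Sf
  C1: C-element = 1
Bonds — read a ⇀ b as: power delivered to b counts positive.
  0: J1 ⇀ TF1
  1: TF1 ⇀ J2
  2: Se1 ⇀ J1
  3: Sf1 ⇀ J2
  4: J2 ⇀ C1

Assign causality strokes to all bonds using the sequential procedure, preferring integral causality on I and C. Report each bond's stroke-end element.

β2 stroke at J1  (source Se1 imposes e)
β3 stroke at Sf1  (Sf1 fixes flow; stroke at Sf1)
β0 stroke at TF1  (J1 needs exactly one f-in)
β1 stroke at J2  (1-jn J2 has f-setter on 3)
β4 stroke at J2  (common-f at J2 fixed by 3)

#0 |TF1
#1 |J2
#2 |J1
#3 |Sf1
#4 |J2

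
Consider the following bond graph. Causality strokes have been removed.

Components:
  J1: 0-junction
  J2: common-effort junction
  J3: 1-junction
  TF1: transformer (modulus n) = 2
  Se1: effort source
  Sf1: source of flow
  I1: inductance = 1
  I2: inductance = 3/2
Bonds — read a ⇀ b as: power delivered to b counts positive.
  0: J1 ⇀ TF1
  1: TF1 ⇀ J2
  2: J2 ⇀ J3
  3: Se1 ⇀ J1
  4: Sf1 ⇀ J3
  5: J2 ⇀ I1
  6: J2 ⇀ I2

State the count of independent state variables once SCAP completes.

2  (I1, I2 all integral)

#3 →J1  (Se1 (Se) sets effort on bond)
#4 →Sf1  (source Sf1 imposes f)
#0 →TF1  (0-jn J1 has e-setter on 3)
#2 →J3  (1-jn J3 has f-setter on 4)
#1 →J2  (TF1: transformer flips bond 0)
#5 →I1  (0-jn J2 has e-setter on 1)
#6 →I2  (common-e at J2 fixed by 1)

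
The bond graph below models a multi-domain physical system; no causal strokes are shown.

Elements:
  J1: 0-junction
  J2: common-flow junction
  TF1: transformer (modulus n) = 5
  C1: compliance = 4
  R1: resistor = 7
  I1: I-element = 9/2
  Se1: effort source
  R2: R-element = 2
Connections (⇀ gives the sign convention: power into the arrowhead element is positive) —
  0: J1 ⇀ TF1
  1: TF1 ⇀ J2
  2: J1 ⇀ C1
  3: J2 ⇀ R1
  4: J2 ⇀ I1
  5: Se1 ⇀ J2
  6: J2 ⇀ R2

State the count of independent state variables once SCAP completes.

β5 stroke→J2  (Se1 (Se) sets effort on bond)
β2 stroke→J1  (prefer integral on C1)
β0 stroke→TF1  (J1 effort already set via bond 2)
β1 stroke→J2  (TF TF1: opposite of bond 0)
β4 stroke→I1  (I1: I, integral causality)
β3 stroke→J2  (common-f at J2 fixed by 4)
β6 stroke→J2  (J2 flow already set via bond 4)

2  (C1, I1 all integral)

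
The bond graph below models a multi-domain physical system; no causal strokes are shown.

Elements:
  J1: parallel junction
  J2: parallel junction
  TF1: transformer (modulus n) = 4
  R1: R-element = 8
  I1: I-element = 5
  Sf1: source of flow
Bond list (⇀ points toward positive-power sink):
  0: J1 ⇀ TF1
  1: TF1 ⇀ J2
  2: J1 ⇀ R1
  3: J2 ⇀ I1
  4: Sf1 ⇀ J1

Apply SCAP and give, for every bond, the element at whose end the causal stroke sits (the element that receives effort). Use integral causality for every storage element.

bond 4 →Sf1  (Sf1 (Sf) sets flow on bond)
bond 3 →I1  (I1 integral (f out))
bond 1 →J2  (closing 0-jn rule on J2)
bond 0 →TF1  (TF1: transformer flips bond 1)
bond 2 →J1  (closing 0-jn rule on J1)

#0 stroke→TF1
#1 stroke→J2
#2 stroke→J1
#3 stroke→I1
#4 stroke→Sf1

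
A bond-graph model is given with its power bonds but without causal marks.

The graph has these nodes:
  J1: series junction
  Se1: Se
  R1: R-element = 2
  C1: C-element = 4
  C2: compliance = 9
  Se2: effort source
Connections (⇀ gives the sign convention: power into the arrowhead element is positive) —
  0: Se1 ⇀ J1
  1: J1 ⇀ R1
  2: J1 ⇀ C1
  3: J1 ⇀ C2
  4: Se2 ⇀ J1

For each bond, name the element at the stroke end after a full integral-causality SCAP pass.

β0 →J1
β1 →R1
β2 →J1
β3 →J1
β4 →J1

#0 |J1  (Se1 (Se) sets effort on bond)
#4 |J1  (Se2 (Se) sets effort on bond)
#2 |J1  (C1 outputs effort q/C1)
#3 |J1  (C2: C, integral causality)
#1 |R1  (J1 needs exactly one f-in)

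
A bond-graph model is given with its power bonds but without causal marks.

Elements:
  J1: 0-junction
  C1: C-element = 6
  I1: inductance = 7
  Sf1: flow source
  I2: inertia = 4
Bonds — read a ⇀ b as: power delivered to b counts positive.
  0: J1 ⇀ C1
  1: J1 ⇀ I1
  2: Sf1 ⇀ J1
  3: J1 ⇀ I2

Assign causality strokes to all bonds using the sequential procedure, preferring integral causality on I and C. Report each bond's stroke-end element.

β0 |J1
β1 |I1
β2 |Sf1
β3 |I2

bond 2 →Sf1  (Sf1 (Sf) sets flow on bond)
bond 0 →J1  (C1 outputs effort q/C1)
bond 1 →I1  (common-e at J1 fixed by 0)
bond 3 →I2  (J1: bond 0 brought effort, rest push out)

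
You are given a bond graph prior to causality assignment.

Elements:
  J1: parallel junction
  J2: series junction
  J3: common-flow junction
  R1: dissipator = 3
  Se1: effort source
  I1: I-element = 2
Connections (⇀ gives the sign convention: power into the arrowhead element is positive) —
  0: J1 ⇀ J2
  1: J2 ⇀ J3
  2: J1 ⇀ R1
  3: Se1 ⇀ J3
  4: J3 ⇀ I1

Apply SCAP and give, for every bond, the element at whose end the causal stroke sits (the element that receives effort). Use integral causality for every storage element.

β3 |J3  (source Se1 imposes e)
β4 |I1  (I1: I, integral causality)
β1 |J3  (common-f at J3 fixed by 4)
β0 |J2  (common-f at J2 fixed by 1)
β2 |J1  (J1 needs exactly one e-in)

b0 stroke→J2
b1 stroke→J3
b2 stroke→J1
b3 stroke→J3
b4 stroke→I1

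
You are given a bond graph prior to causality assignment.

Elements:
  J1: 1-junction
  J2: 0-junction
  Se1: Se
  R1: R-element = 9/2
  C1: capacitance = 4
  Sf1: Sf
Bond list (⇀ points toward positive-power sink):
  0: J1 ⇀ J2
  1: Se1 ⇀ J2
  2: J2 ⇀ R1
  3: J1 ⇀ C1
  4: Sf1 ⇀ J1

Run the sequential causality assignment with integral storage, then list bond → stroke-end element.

#0 |J1
#1 |J2
#2 |R1
#3 |J1
#4 |Sf1

#1 |J2  (Se1 fixes effort; stroke away)
#4 |Sf1  (Sf1 fixes flow; stroke at Sf1)
#0 |J1  (common-f at J1 fixed by 4)
#3 |J1  (common-f at J1 fixed by 4)
#2 |R1  (J2: bond 1 brought effort, rest push out)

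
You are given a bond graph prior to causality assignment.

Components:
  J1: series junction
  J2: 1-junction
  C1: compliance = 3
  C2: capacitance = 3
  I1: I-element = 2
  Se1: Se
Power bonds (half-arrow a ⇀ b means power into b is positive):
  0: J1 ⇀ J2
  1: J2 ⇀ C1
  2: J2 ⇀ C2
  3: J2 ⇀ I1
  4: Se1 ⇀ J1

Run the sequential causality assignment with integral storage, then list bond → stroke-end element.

b4 →J1  (Se1 fixes effort; stroke away)
b0 →J2  (J1: last free bond brings flow in)
b1 →J2  (prefer integral on C1)
b2 →J2  (C2 integral (e out))
b3 →I1  (only one flow-in slot at J2)

b0 stroke→J2
b1 stroke→J2
b2 stroke→J2
b3 stroke→I1
b4 stroke→J1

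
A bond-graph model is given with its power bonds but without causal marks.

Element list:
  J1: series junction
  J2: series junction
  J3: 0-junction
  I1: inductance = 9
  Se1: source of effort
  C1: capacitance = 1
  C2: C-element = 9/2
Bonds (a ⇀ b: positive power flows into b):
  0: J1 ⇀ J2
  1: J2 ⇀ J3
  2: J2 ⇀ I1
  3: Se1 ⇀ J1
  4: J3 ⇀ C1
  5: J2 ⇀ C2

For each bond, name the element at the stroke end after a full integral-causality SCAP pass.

bond 3 |J1  (Se1 fixes effort; stroke away)
bond 0 |J2  (only one flow-in slot at J1)
bond 2 |I1  (I1 outputs flow p/I1)
bond 1 |J2  (common-f at J2 fixed by 2)
bond 5 |J2  (1-jn J2 has f-setter on 2)
bond 4 |J3  (closing 0-jn rule on J3)

b0 stroke→J2
b1 stroke→J2
b2 stroke→I1
b3 stroke→J1
b4 stroke→J3
b5 stroke→J2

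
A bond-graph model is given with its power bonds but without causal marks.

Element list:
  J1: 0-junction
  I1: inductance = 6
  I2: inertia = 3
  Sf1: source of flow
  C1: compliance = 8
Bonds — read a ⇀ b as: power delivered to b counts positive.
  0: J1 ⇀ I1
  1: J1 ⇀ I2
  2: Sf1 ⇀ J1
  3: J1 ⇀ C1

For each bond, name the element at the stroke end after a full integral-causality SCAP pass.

β2 stroke at Sf1  (Sf1 fixes flow; stroke at Sf1)
β0 stroke at I1  (I1 outputs flow p/I1)
β1 stroke at I2  (I2 integral (f out))
β3 stroke at J1  (J1: last free bond brings effort in)

#0 stroke at I1
#1 stroke at I2
#2 stroke at Sf1
#3 stroke at J1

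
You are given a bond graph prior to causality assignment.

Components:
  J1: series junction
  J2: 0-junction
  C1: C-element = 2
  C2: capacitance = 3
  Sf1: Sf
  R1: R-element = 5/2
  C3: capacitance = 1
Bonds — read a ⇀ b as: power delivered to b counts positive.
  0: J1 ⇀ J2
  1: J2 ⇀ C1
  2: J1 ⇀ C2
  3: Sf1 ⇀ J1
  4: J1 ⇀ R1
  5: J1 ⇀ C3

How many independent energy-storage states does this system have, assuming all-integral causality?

bond 3 |Sf1  (Sf1: flow source, stroke at near end)
bond 0 |J1  (1-jn J1 has f-setter on 3)
bond 2 |J1  (1-jn J1 has f-setter on 3)
bond 4 |J1  (J1: bond 3 brought flow, rest push out)
bond 5 |J1  (1-jn J1 has f-setter on 3)
bond 1 |J2  (J2: last free bond brings effort in)

3  (C1, C2, C3 all integral)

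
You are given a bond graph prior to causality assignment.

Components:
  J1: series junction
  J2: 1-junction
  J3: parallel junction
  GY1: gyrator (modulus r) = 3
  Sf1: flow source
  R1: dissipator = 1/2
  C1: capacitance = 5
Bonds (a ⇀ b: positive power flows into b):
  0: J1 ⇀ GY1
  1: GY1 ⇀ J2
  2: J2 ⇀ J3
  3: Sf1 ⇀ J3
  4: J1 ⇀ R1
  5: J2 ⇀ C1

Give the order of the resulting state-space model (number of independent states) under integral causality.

#3 stroke at Sf1  (Sf1: flow source, stroke at near end)
#2 stroke at J3  (J3: last free bond brings effort in)
#1 stroke at J2  (J2: bond 2 brought flow, rest push out)
#5 stroke at J2  (1-jn J2 has f-setter on 2)
#0 stroke at J1  (GY GY1: same side as bond 1)
#4 stroke at R1  (J1: last free bond brings flow in)

1  (C1 all integral)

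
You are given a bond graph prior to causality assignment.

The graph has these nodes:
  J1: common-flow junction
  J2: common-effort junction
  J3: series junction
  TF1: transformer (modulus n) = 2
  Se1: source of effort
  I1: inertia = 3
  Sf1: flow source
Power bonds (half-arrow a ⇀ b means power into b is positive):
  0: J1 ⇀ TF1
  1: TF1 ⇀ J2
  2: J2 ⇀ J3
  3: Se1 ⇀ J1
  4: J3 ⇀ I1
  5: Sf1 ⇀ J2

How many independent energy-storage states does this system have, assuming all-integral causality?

β3 |J1  (Se1 fixes effort; stroke away)
β5 |Sf1  (Sf1 fixes flow; stroke at Sf1)
β0 |TF1  (J1 needs exactly one f-in)
β1 |J2  (through TF1, causality passes straight; one stroke at TF1)
β2 |J3  (J2: bond 1 brought effort, rest push out)
β4 |I1  (closing 1-jn rule on J3)

1  (I1 all integral)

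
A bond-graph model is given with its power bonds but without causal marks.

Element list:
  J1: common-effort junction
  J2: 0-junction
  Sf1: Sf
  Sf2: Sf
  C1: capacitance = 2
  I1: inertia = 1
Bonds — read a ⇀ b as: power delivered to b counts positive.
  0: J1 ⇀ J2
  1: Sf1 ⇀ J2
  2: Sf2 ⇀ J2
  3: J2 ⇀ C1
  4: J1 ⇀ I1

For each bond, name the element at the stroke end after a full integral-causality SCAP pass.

#0 →J1
#1 →Sf1
#2 →Sf2
#3 →J2
#4 →I1

bond 1 stroke at Sf1  (Sf1 (Sf) sets flow on bond)
bond 2 stroke at Sf2  (Sf2: flow source, stroke at near end)
bond 3 stroke at J2  (C1: C, integral causality)
bond 0 stroke at J1  (J2: bond 3 brought effort, rest push out)
bond 4 stroke at I1  (common-e at J1 fixed by 0)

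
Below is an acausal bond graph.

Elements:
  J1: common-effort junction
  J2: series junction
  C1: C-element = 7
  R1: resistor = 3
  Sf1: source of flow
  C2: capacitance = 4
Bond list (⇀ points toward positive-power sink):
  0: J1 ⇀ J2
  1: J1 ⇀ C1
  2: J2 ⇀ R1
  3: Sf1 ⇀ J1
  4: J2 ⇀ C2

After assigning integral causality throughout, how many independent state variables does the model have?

2  (C1, C2 all integral)

β3 →Sf1  (Sf1 fixes flow; stroke at Sf1)
β1 →J1  (C1 integral (e out))
β0 →J2  (J1 effort already set via bond 1)
β4 →J2  (prefer integral on C2)
β2 →R1  (J2: last free bond brings flow in)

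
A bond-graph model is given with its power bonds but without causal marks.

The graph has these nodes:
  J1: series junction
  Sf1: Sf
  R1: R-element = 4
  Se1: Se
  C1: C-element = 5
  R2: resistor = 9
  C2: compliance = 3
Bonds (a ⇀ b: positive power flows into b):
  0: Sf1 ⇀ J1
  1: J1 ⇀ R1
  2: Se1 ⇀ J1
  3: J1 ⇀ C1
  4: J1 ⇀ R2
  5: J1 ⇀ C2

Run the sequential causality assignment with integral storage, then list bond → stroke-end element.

bond 0 |Sf1
bond 1 |J1
bond 2 |J1
bond 3 |J1
bond 4 |J1
bond 5 |J1

bond 0 stroke at Sf1  (Sf1 (Sf) sets flow on bond)
bond 2 stroke at J1  (source Se1 imposes e)
bond 1 stroke at J1  (J1: bond 0 brought flow, rest push out)
bond 3 stroke at J1  (1-jn J1 has f-setter on 0)
bond 4 stroke at J1  (J1: bond 0 brought flow, rest push out)
bond 5 stroke at J1  (J1: bond 0 brought flow, rest push out)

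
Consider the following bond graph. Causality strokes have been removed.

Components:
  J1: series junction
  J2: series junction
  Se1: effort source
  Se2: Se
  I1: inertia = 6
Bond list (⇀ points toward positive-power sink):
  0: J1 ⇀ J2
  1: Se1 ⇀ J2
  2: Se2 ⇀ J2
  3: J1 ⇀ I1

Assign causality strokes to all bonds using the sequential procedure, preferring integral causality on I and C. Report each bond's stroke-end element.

β0 →J1
β1 →J2
β2 →J2
β3 →I1

β1 stroke at J2  (source Se1 imposes e)
β2 stroke at J2  (source Se2 imposes e)
β0 stroke at J1  (only one flow-in slot at J2)
β3 stroke at I1  (closing 1-jn rule on J1)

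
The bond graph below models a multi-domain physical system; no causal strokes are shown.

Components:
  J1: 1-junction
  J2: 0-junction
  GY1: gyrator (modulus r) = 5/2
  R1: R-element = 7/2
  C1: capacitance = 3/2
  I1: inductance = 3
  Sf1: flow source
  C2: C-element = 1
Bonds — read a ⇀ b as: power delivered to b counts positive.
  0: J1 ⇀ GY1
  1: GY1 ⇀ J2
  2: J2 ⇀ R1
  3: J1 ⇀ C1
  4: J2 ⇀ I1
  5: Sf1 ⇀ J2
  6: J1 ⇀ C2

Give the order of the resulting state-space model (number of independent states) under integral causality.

b5 |Sf1  (Sf1: flow source, stroke at near end)
b3 |J1  (C1: C, integral causality)
b4 |I1  (I1 integral (f out))
b6 |J1  (C2: C, integral causality)
b0 |GY1  (closing 1-jn rule on J1)
b1 |GY1  (GY GY1: same side as bond 0)
b2 |J2  (J2 needs exactly one e-in)

3  (C1, C2, I1 all integral)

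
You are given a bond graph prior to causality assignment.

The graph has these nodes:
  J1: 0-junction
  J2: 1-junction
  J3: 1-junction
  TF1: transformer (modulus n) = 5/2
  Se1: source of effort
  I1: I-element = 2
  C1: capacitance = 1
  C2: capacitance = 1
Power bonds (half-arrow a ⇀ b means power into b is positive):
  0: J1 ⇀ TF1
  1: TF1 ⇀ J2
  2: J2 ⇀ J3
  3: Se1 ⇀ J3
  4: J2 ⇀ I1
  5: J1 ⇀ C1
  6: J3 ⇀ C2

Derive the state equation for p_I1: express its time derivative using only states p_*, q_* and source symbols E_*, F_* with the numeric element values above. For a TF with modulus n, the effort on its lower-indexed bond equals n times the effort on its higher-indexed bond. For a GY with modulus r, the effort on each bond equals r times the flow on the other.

dp_I1/dt = E_Se1 + 2*q_C1/5 - q_C2

b3 stroke at J3  (source Se1 imposes e)
b4 stroke at I1  (I1: I, integral causality)
b1 stroke at J2  (J2: bond 4 brought flow, rest push out)
b2 stroke at J2  (J2: bond 4 brought flow, rest push out)
b6 stroke at J3  (1-jn J3 has f-setter on 2)
b0 stroke at TF1  (TF TF1: opposite of bond 1)
b5 stroke at J1  (J1: last free bond brings effort in)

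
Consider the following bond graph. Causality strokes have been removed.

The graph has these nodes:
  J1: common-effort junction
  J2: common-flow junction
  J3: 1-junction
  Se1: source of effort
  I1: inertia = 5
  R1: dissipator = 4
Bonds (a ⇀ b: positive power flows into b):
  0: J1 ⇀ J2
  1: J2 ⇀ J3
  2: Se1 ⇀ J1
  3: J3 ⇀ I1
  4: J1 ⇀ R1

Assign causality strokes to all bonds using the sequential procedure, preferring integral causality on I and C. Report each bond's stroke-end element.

b0 stroke→J2
b1 stroke→J3
b2 stroke→J1
b3 stroke→I1
b4 stroke→R1

b2 |J1  (Se1: effort source, stroke at far end)
b0 |J2  (J1 effort already set via bond 2)
b4 |R1  (J1 effort already set via bond 2)
b1 |J3  (J2: last free bond brings flow in)
b3 |I1  (only one flow-in slot at J3)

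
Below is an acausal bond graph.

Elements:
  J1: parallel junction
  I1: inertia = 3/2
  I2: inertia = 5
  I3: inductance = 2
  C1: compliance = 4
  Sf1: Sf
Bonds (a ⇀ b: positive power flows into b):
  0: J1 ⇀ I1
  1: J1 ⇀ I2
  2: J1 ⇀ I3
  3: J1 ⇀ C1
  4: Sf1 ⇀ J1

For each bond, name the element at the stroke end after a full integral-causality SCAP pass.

β0 |I1
β1 |I2
β2 |I3
β3 |J1
β4 |Sf1

β4 stroke→Sf1  (Sf1 fixes flow; stroke at Sf1)
β0 stroke→I1  (prefer integral on I1)
β1 stroke→I2  (prefer integral on I2)
β2 stroke→I3  (prefer integral on I3)
β3 stroke→J1  (only one effort-in slot at J1)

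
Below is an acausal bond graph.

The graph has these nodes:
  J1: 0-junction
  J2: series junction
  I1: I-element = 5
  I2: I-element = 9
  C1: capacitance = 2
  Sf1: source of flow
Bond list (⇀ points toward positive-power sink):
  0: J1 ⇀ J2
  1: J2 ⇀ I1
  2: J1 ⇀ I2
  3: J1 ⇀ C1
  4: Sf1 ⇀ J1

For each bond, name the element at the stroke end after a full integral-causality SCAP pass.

bond 0 →J2
bond 1 →I1
bond 2 →I2
bond 3 →J1
bond 4 →Sf1

#4 →Sf1  (Sf1 fixes flow; stroke at Sf1)
#1 →I1  (I1 outputs flow p/I1)
#0 →J2  (J2 flow already set via bond 1)
#2 →I2  (I2 outputs flow p/I2)
#3 →J1  (J1: last free bond brings effort in)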